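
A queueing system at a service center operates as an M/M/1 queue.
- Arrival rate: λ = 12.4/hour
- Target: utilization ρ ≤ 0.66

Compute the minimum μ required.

ρ = λ/μ, so μ = λ/ρ
μ ≥ 12.4/0.66 = 18.7879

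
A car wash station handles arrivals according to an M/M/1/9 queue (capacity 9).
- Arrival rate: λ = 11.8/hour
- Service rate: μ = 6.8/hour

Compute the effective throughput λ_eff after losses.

ρ = λ/μ = 11.8/6.8 = 1.7353
P₀ = (1-ρ)/(1-ρ^(K+1)) = (1-1.7353)/(1-1.7353^10) = -0.7353/-246.5972 = 0.002982
P_K = P₀×ρ^K = 0.00298179 × 1.7353^9 = 0.00298179 × 142.6826 = 0.4254
λ_eff = λ(1-P_K) = 11.8 × (1 - 0.42545) = 11.8 × 0.57455 = 6.7797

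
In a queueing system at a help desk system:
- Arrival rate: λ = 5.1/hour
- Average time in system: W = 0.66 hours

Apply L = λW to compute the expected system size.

Little's Law: L = λW
L = 5.1 × 0.66 = 3.3660 tickets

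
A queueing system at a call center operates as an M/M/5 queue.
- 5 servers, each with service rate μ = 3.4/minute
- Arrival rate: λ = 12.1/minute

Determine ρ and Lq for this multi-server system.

Traffic intensity: ρ = λ/(cμ) = 12.1/(5×3.4) = 0.7118
Since ρ = 0.7118 < 1, system is stable.
Offered load a = λ/μ = cρ = 12.1/3.4 = 3.5588
P₀ = [ Σₙ₌₀^4 aⁿ/n! + a^5/(5!(1-ρ)) ]⁻¹
Σ = a^0/0! + a^1/1! + a^2/2! + a^3/3! + a^4/4! = 1.0000 + 3.5588 + 6.3326 + 7.5122 + 6.6837 = 25.0873
a^5/(5!(1-ρ)) = 570.8635/(120 × 0.288235) = 16.5046
P₀ = 1/(25.0873 + 16.5046) = 0.02404
Lq = P₀·a^5·ρ / (5!(1-ρ)²) = 0.024043 × 570.8635 × 0.71176 / (120 × 0.083080) = 0.9799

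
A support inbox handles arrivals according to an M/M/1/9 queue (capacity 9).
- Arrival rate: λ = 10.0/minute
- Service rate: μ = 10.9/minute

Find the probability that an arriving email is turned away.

ρ = λ/μ = 10.0/10.9 = 0.91743
P₀ = (1-ρ)/(1-ρ^(K+1)) = (1-0.91743)/(1-0.91743^10) = 0.08257/0.5776 = 0.1430
P_K = P₀×ρ^K = 0.14295 × 0.91743^9 = 0.14295 × 0.46042 = 0.06582
Blocking probability = 6.58%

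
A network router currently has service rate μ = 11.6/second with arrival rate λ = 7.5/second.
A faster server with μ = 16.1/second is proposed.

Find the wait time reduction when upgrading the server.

System 1: ρ₁ = 7.5/11.6 = 0.6466, W₁ = 1/(11.6-7.5) = 0.243902
System 2: ρ₂ = 7.5/16.1 = 0.4658, W₂ = 1/(16.1-7.5) = 0.116279
Improvement: (W₁-W₂)/W₁ = (0.243902-0.116279)/0.243902 = 52.33%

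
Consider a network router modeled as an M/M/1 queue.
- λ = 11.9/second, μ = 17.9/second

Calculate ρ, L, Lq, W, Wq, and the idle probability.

Step 1: ρ = λ/μ = 11.9/17.9 = 0.6648
Step 2: L = λ/(μ-λ) = 11.9/6.00 = 1.9833
Step 3: Lq = λ²/(μ(μ-λ)) = 141.61/(17.9×6.00) = 1.3185
Step 4: W = 1/(μ-λ) = 1/6.00 = 0.166667
Step 5: Wq = λ/(μ(μ-λ)) = 11.9/(17.9×6.00) = 0.1108
Step 6: P(0) = 1-ρ = 0.3352
Verify: L = λW = 11.9×0.166667 = 1.9833 ✔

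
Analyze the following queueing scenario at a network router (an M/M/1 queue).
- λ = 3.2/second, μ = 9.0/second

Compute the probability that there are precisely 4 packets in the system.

ρ = λ/μ = 3.2/9.0 = 0.3556
P(n) = (1-ρ)ρⁿ
P(4) = (1-0.3556) × 0.3556^4
P(4) = 0.6444 × 0.01599
P(4) = 0.01030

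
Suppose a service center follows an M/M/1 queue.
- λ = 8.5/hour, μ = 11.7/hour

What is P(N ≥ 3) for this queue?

ρ = λ/μ = 8.5/11.7 = 0.7265
P(N ≥ n) = ρⁿ
P(N ≥ 3) = 0.7265^3
P(N ≥ 3) = 0.3834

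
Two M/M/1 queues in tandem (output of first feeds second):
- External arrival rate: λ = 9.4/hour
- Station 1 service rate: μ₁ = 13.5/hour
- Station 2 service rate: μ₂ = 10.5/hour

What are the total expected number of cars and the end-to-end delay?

By Jackson's theorem, each station behaves as independent M/M/1.
Station 1: ρ₁ = 9.4/13.5 = 0.6963, L₁ = ρ₁/(1-ρ₁) = λ/(μ₁-λ) = 9.4/4.10 = 2.29268
Station 2: ρ₂ = 9.4/10.5 = 0.8952, L₂ = ρ₂/(1-ρ₂) = λ/(μ₂-λ) = 9.4/1.10 = 8.54545
Total: L = L₁ + L₂ = 2.29268 + 8.54545 = 10.8381
W = L/λ = 10.8381/9.4 = 1.1530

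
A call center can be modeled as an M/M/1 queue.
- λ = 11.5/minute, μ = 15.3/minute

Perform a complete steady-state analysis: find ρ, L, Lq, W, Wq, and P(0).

Step 1: ρ = λ/μ = 11.5/15.3 = 0.7516
Step 2: L = λ/(μ-λ) = 11.5/3.80 = 3.0263
Step 3: Lq = λ²/(μ(μ-λ)) = 132.25/(15.3×3.80) = 2.2747
Step 4: W = 1/(μ-λ) = 1/3.80 = 0.26316
Step 5: Wq = λ/(μ(μ-λ)) = 11.5/(15.3×3.80) = 0.1978
Step 6: P(0) = 1-ρ = 0.2484
Verify: L = λW = 11.5×0.26316 = 3.0263 ✔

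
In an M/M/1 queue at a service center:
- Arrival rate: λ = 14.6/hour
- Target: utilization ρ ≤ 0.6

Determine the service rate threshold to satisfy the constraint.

ρ = λ/μ, so μ = λ/ρ
μ ≥ 14.6/0.6 = 24.3333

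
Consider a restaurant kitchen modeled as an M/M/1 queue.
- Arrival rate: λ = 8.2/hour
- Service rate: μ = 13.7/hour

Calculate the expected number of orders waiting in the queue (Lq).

ρ = λ/μ = 8.2/13.7 = 0.5985
For M/M/1: Lq = λ²/(μ(μ-λ))
Lq = 67.24/(13.7 × 5.50)
Lq = 0.8924 orders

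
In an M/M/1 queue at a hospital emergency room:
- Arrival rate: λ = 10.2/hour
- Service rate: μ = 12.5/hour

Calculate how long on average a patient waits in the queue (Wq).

First, compute utilization: ρ = λ/μ = 10.2/12.5 = 0.8160
For M/M/1: Wq = λ/(μ(μ-λ))
Wq = 10.2/(12.5 × (12.5-10.2))
Wq = 10.2/(12.5 × 2.30)
Wq = 0.3548 hours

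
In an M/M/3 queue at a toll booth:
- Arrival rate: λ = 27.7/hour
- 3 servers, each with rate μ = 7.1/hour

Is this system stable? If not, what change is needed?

Stability requires ρ = λ/(cμ) < 1
ρ = 27.7/(3 × 7.1) = 27.7/21.30 = 1.3005
Since 1.3005 ≥ 1, the system is UNSTABLE.
Need c > λ/μ = 27.7/7.1 = 3.90.
Minimum servers needed: c = 4.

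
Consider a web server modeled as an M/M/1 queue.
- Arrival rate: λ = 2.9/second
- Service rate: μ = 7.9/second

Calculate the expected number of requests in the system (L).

ρ = λ/μ = 2.9/7.9 = 0.3671
For M/M/1: L = λ/(μ-λ)
L = 2.9/(7.9-2.9) = 2.9/5.00
L = 0.5800 requests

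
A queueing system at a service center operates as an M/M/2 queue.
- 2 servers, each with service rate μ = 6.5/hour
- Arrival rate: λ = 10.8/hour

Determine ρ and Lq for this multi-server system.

Traffic intensity: ρ = λ/(cμ) = 10.8/(2×6.5) = 0.8308
Since ρ = 0.8308 < 1, system is stable.
Offered load a = λ/μ = cρ = 10.8/6.5 = 1.6615
P₀ = [ Σₙ₌₀^1 aⁿ/n! + a^2/(2!(1-ρ)) ]⁻¹
Σ = a^0/0! + a^1/1! = 1.0000 + 1.6615 = 2.6615
a^2/(2!(1-ρ)) = 2.76071/(2 × 0.169231) = 8.1566
P₀ = 1/(2.6615 + 8.1566) = 0.09244
Lq = P₀·a^2·ρ / (2!(1-ρ)²) = 0.092437 × 2.7607 × 0.83077 / (2 × 0.028639) = 3.7013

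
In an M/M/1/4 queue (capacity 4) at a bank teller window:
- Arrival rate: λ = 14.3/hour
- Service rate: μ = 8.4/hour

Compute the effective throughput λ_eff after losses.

ρ = λ/μ = 14.3/8.4 = 1.7024
P₀ = (1-ρ)/(1-ρ^(K+1)) = (1-1.7024)/(1-1.7024^5) = -0.7024/-13.2991 = 0.05282
P_K = P₀×ρ^K = 0.052816 × 1.7024^4 = 0.052816 × 8.3994 = 0.4436
λ_eff = λ(1-P_K) = 14.3 × (1 - 0.443613) = 14.3 × 0.556387 = 7.9563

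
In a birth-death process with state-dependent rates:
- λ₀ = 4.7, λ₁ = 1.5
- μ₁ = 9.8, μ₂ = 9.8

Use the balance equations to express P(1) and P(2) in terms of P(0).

Balance equations:
State 0: λ₀P₀ = μ₁P₁ → P₁ = (λ₀/μ₁)P₀ = (4.7/9.8)P₀ = 0.4796P₀
State 1: P₂ = (λ₀λ₁)/(μ₁μ₂)P₀ = (4.7×1.5)/(9.8×9.8)P₀ = 0.07341P₀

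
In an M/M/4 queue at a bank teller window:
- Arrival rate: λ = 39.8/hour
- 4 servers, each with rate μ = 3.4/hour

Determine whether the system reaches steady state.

Stability requires ρ = λ/(cμ) < 1
ρ = 39.8/(4 × 3.4) = 39.8/13.60 = 2.9265
Since 2.9265 ≥ 1, the system is UNSTABLE.
Need c > λ/μ = 39.8/3.4 = 11.71.
Minimum servers needed: c = 12.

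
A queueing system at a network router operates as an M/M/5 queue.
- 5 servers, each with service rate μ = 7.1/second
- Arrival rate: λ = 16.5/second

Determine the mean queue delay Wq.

Traffic intensity: ρ = λ/(cμ) = 16.5/(5×7.1) = 0.4648
Since ρ = 0.4648 < 1, system is stable.
Offered load a = λ/μ = cρ = 16.5/7.1 = 2.3239
P₀ = [ Σₙ₌₀^4 aⁿ/n! + a^5/(5!(1-ρ)) ]⁻¹
Σ = a^0/0! + a^1/1! + a^2/2! + a^3/3! + a^4/4! = 1.0000 + 2.3239 + 2.7004 + 2.0918 + 1.2153 = 9.3314
a^5/(5!(1-ρ)) = 67.7841/(120 × 0.5352) = 1.0554
P₀ = 1/(9.3314 + 1.0554) = 0.09628
Lq = P₀·a^5·ρ / (5!(1-ρ)²) = 0.096275 × 67.7841 × 0.46479 / (120 × 0.28645) = 0.08824
Wq = Lq/λ = 0.08824/16.5 = 0.005348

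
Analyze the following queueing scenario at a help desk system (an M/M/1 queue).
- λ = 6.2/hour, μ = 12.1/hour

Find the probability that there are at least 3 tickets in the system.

ρ = λ/μ = 6.2/12.1 = 0.5124
P(N ≥ n) = ρⁿ
P(N ≥ 3) = 0.5124^3
P(N ≥ 3) = 0.1345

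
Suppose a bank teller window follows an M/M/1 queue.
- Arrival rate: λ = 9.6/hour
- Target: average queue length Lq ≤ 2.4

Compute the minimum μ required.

For M/M/1: Lq = λ²/(μ(μ-λ))
Need Lq ≤ 2.4, i.e. μ(μ-λ) ≥ λ²/2.4
μ² - 9.6μ - 92.16/2.4 ≥ 0  →  μ² - 9.6μ - 38.4000 ≥ 0
Quadratic formula (positive root): μ = [λ + √(λ² + 4×38.4000)]/2
Discriminant: 92.16 + 4×38.4000 = 245.7600, √245.7600 = 15.67673
μ ≥ (9.6 + 15.67673)/2 = 12.6384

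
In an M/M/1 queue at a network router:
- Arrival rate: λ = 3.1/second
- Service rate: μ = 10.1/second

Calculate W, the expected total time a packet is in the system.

First, compute utilization: ρ = λ/μ = 3.1/10.1 = 0.3069
For M/M/1: W = 1/(μ-λ)
W = 1/(10.1-3.1) = 1/7.00
W = 0.1429 seconds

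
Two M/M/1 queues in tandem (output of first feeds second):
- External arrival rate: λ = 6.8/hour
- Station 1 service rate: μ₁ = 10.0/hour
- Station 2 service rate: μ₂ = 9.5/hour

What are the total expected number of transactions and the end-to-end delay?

By Jackson's theorem, each station behaves as independent M/M/1.
Station 1: ρ₁ = 6.8/10.0 = 0.6800, L₁ = ρ₁/(1-ρ₁) = λ/(μ₁-λ) = 6.8/3.20 = 2.1250
Station 2: ρ₂ = 6.8/9.5 = 0.7158, L₂ = ρ₂/(1-ρ₂) = λ/(μ₂-λ) = 6.8/2.70 = 2.5185
Total: L = L₁ + L₂ = 2.1250 + 2.5185 = 4.6435
W = L/λ = 4.6435/6.8 = 0.6829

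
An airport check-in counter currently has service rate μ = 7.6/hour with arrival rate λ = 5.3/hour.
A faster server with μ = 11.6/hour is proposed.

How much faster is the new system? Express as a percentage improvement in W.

System 1: ρ₁ = 5.3/7.6 = 0.6974, W₁ = 1/(7.6-5.3) = 0.43478
System 2: ρ₂ = 5.3/11.6 = 0.4569, W₂ = 1/(11.6-5.3) = 0.15873
Improvement: (W₁-W₂)/W₁ = (0.43478-0.15873)/0.43478 = 63.49%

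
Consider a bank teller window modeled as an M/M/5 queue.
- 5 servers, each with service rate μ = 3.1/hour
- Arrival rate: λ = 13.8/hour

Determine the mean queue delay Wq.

Traffic intensity: ρ = λ/(cμ) = 13.8/(5×3.1) = 0.8903
Since ρ = 0.8903 < 1, system is stable.
Offered load a = λ/μ = cρ = 13.8/3.1 = 4.4516
P₀ = [ Σₙ₌₀^4 aⁿ/n! + a^5/(5!(1-ρ)) ]⁻¹
Σ = a^0/0! + a^1/1! + a^2/2! + a^3/3! + a^4/4! = 1.000000 + 4.451613 + 9.908429 + 14.70283 + 16.36283 = 46.4257
a^5/(5!(1-ρ)) = 1748.1833/(120 × 0.1096774) = 132.8277
P₀ = 1/(46.4257 + 132.8277) = 0.005579
Lq = P₀·a^5·ρ / (5!(1-ρ)²) = 0.00557870 × 1748.1833 × 0.890323 / (120 × 0.0120291) = 6.0152
Wq = Lq/λ = 6.0152/13.8 = 0.4359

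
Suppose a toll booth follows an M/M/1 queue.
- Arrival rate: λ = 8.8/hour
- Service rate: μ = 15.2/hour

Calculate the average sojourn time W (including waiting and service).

First, compute utilization: ρ = λ/μ = 8.8/15.2 = 0.5789
For M/M/1: W = 1/(μ-λ)
W = 1/(15.2-8.8) = 1/6.40
W = 0.1563 hours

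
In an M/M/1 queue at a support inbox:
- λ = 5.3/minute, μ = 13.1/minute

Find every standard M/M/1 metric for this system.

Step 1: ρ = λ/μ = 5.3/13.1 = 0.4046
Step 2: L = λ/(μ-λ) = 5.3/7.80 = 0.6795
Step 3: Lq = λ²/(μ(μ-λ)) = 28.09/(13.1×7.80) = 0.2749
Step 4: W = 1/(μ-λ) = 1/7.80 = 0.1282
Step 5: Wq = λ/(μ(μ-λ)) = 5.3/(13.1×7.80) = 0.05187
Step 6: P(0) = 1-ρ = 0.5954
Verify: L = λW = 5.3×0.1282 = 0.6795 ✔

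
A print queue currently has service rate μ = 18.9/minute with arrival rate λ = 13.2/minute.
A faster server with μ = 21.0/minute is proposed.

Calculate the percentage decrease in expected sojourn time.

System 1: ρ₁ = 13.2/18.9 = 0.6984, W₁ = 1/(18.9-13.2) = 0.17544
System 2: ρ₂ = 13.2/21.0 = 0.6286, W₂ = 1/(21.0-13.2) = 0.12821
Improvement: (W₁-W₂)/W₁ = (0.17544-0.12821)/0.17544 = 26.92%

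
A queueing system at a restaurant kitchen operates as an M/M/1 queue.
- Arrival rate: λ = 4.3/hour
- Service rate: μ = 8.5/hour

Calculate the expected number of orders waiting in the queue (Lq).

ρ = λ/μ = 4.3/8.5 = 0.5059
For M/M/1: Lq = λ²/(μ(μ-λ))
Lq = 18.49/(8.5 × 4.20)
Lq = 0.5179 orders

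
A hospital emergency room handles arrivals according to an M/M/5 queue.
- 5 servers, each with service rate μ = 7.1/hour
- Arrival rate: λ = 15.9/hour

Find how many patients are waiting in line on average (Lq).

Traffic intensity: ρ = λ/(cμ) = 15.9/(5×7.1) = 0.4479
Since ρ = 0.4479 < 1, system is stable.
Offered load a = λ/μ = cρ = 15.9/7.1 = 2.2394
P₀ = [ Σₙ₌₀^4 aⁿ/n! + a^5/(5!(1-ρ)) ]⁻¹
Σ = a^0/0! + a^1/1! + a^2/2! + a^3/3! + a^4/4! = 1.00000 + 2.23944 + 2.50754 + 1.87182 + 1.04796 = 8.6668
a^5/(5!(1-ρ)) = 56.3241/(120 × 0.5521) = 0.8501
P₀ = 1/(8.6668 + 0.8501) = 0.1051
Lq = P₀·a^5·ρ / (5!(1-ρ)²) = 0.10508 × 56.3241 × 0.44789 / (120 × 0.30483) = 0.07247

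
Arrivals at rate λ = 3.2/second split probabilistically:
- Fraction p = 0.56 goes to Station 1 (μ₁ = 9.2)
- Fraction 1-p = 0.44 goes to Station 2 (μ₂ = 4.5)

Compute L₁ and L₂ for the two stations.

Effective rates: λ₁ = 3.2×0.56 = 1.792, λ₂ = 3.2×0.44 = 1.408
Station 1: ρ₁ = 1.792/9.2 = 0.1948, L₁ = ρ₁/(1-ρ₁) = 0.1948/(1-0.1948) = 0.2419
Station 2: ρ₂ = 1.408/4.5 = 0.3129, L₂ = ρ₂/(1-ρ₂) = 0.3129/(1-0.3129) = 0.4554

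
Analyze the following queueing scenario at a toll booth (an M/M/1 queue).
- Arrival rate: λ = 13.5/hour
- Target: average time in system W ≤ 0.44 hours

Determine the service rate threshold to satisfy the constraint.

For M/M/1: W = 1/(μ-λ)
Need W ≤ 0.44, so 1/(μ-λ) ≤ 0.44
μ - λ ≥ 1/0.44 = 2.2727
μ ≥ 13.5 + 2.2727 = 15.7727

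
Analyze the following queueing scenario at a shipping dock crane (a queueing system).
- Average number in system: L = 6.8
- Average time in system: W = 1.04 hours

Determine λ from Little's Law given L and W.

Little's Law: L = λW, so λ = L/W
λ = 6.8/1.04 = 6.5385 containers/hour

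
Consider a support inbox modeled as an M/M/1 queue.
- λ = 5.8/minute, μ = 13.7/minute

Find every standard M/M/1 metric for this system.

Step 1: ρ = λ/μ = 5.8/13.7 = 0.4234
Step 2: L = λ/(μ-λ) = 5.8/7.90 = 0.7342
Step 3: Lq = λ²/(μ(μ-λ)) = 33.64/(13.7×7.90) = 0.3108
Step 4: W = 1/(μ-λ) = 1/7.90 = 0.12658
Step 5: Wq = λ/(μ(μ-λ)) = 5.8/(13.7×7.90) = 0.05359
Step 6: P(0) = 1-ρ = 0.5766
Verify: L = λW = 5.8×0.12658 = 0.7342 ✔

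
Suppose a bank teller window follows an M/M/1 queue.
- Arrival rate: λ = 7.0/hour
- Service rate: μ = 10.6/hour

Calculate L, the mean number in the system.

ρ = λ/μ = 7.0/10.6 = 0.6604
For M/M/1: L = λ/(μ-λ)
L = 7.0/(10.6-7.0) = 7.0/3.60
L = 1.9444 transactions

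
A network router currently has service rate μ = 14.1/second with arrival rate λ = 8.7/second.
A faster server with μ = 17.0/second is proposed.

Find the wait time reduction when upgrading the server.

System 1: ρ₁ = 8.7/14.1 = 0.6170, W₁ = 1/(14.1-8.7) = 0.1852
System 2: ρ₂ = 8.7/17.0 = 0.5118, W₂ = 1/(17.0-8.7) = 0.1205
Improvement: (W₁-W₂)/W₁ = (0.1852-0.1205)/0.1852 = 34.94%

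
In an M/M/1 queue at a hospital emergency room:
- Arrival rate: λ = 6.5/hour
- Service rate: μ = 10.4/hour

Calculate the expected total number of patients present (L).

ρ = λ/μ = 6.5/10.4 = 0.6250
For M/M/1: L = λ/(μ-λ)
L = 6.5/(10.4-6.5) = 6.5/3.90
L = 1.6667 patients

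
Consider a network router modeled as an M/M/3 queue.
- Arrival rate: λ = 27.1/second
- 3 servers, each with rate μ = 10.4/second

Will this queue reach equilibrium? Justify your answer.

Stability requires ρ = λ/(cμ) < 1
ρ = 27.1/(3 × 10.4) = 27.1/31.20 = 0.8686
Since 0.8686 < 1, the system is STABLE.
The servers are busy 86.86% of the time.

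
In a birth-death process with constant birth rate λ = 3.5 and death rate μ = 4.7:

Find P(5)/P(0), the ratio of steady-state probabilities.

For constant rates: P(n)/P(0) = (λ/μ)^n
P(5)/P(0) = (3.5/4.7)^5 = 0.7447^5 = 0.2290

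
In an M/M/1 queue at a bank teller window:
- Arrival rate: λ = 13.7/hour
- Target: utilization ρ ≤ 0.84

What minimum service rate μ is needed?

ρ = λ/μ, so μ = λ/ρ
μ ≥ 13.7/0.84 = 16.3095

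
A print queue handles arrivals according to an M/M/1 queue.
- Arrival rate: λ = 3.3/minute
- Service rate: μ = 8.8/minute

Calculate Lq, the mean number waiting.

ρ = λ/μ = 3.3/8.8 = 0.3750
For M/M/1: Lq = λ²/(μ(μ-λ))
Lq = 10.89/(8.8 × 5.50)
Lq = 0.2250 jobs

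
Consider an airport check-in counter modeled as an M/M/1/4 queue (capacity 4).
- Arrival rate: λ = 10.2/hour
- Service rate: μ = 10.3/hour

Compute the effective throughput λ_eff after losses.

ρ = λ/μ = 10.2/10.3 = 0.9903
P₀ = (1-ρ)/(1-ρ^(K+1)) = (1-0.9903)/(1-0.9903^5) = 0.009700/0.04757 = 0.2039
P_K = P₀×ρ^K = 0.2039 × 0.9903^4 = 0.2039 × 0.9618 = 0.1961
λ_eff = λ(1-P_K) = 10.2 × (1 - 0.19612) = 10.2 × 0.80388 = 8.1996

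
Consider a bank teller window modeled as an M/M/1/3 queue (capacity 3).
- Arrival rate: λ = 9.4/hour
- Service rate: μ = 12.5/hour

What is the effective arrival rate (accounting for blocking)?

ρ = λ/μ = 9.4/12.5 = 0.7520
P₀ = (1-ρ)/(1-ρ^(K+1)) = (1-0.7520)/(1-0.7520^4) = 0.2480/0.6802 = 0.3646
P_K = P₀×ρ^K = 0.36460 × 0.7520^3 = 0.36460 × 0.42526 = 0.1550
λ_eff = λ(1-P_K) = 9.4 × (1 - 0.1550477) = 9.4 × 0.8449523 = 7.9426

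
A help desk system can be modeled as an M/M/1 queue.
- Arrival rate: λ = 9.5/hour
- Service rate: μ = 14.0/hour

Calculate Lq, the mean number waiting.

ρ = λ/μ = 9.5/14.0 = 0.6786
For M/M/1: Lq = λ²/(μ(μ-λ))
Lq = 90.25/(14.0 × 4.50)
Lq = 1.4325 tickets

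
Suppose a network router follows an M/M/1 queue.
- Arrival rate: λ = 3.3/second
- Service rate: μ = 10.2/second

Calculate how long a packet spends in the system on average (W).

First, compute utilization: ρ = λ/μ = 3.3/10.2 = 0.3235
For M/M/1: W = 1/(μ-λ)
W = 1/(10.2-3.3) = 1/6.90
W = 0.1449 seconds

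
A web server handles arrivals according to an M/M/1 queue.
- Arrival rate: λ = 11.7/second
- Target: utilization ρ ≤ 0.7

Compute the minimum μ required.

ρ = λ/μ, so μ = λ/ρ
μ ≥ 11.7/0.7 = 16.7143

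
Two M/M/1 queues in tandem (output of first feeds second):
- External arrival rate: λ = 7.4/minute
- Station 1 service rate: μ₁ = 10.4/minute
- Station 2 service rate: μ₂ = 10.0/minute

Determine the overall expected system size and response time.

By Jackson's theorem, each station behaves as independent M/M/1.
Station 1: ρ₁ = 7.4/10.4 = 0.7115, L₁ = ρ₁/(1-ρ₁) = λ/(μ₁-λ) = 7.4/3.00 = 2.46667
Station 2: ρ₂ = 7.4/10.0 = 0.7400, L₂ = ρ₂/(1-ρ₂) = λ/(μ₂-λ) = 7.4/2.60 = 2.84615
Total: L = L₁ + L₂ = 2.46667 + 2.84615 = 5.3128
W = L/λ = 5.3128/7.4 = 0.7179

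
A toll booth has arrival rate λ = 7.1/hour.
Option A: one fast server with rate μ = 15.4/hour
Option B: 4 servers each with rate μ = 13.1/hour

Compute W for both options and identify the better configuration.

Option A: single server μ = 15.4 (M/M/1)
  ρ_A = 7.1/15.4 = 0.4610
  W_A = 1/(μ-λ) = 1/(15.4-7.1) = 1/8.30 = 0.1205

Option B: 4 servers μ = 13.1 (M/M/4)
  ρ_B = λ/(cμ) = 7.1/(4×13.1) = 0.1355
  Offered load a = λ/μ = cρ = 7.1/13.1 = 0.5420
  P₀ = [ Σₙ₌₀^3 aⁿ/n! + a^4/(4!(1-ρ)) ]⁻¹
  Σ = a^0/0! + a^1/1! + a^2/2! + a^3/3! = 1.0000 + 0.5420 + 0.1469 + 0.02653 = 1.7154
  a^4/(4!(1-ρ)) = 0.08629/(24 × 0.8645) = 0.004159
  P₀ = 1/(1.7154 + 0.004159) = 0.5815
  Lq = P₀·a^4·ρ / (4!(1-ρ)²) = 0.58155 × 0.086288 × 0.13550 / (24 × 0.74737) = 0.0003791
  Wq_B = Lq/λ = 0.0003791/7.1 = 0.00005339
  W_B = Wq_B + 1/μ = 0.00005339 + 0.07634 = 0.07639

Since W_B = 0.07639 < W_A = 0.1205, Option B (multiple servers) has the shorter time in system.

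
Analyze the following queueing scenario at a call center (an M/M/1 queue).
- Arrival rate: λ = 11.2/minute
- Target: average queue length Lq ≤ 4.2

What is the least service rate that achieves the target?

For M/M/1: Lq = λ²/(μ(μ-λ))
Need Lq ≤ 4.2, i.e. μ(μ-λ) ≥ λ²/4.2
μ² - 11.2μ - 125.44/4.2 ≥ 0  →  μ² - 11.2μ - 29.86667 ≥ 0
Quadratic formula (positive root): μ = [λ + √(λ² + 4×29.86667)]/2
Discriminant: 125.44 + 4×29.86667 = 244.9067, √244.9067 = 15.6495
μ ≥ (11.2 + 15.6495)/2 = 13.4247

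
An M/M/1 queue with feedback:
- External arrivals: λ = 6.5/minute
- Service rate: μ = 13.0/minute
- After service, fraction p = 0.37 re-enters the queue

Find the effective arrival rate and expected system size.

Effective arrival rate: λ_eff = λ/(1-p) = 6.5/(1-0.37) = 6.5/0.63 = 10.31746
ρ = λ_eff/μ = 10.31746/13.0 = 0.793651
L = ρ/(1-ρ) = 0.793651/(1-0.793651) = 3.8462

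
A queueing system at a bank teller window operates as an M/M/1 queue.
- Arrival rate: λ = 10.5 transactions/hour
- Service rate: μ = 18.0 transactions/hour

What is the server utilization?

Server utilization: ρ = λ/μ
ρ = 10.5/18.0 = 0.5833
The server is busy 58.33% of the time.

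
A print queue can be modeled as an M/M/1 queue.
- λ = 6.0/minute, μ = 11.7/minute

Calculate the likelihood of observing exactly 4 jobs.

ρ = λ/μ = 6.0/11.7 = 0.5128
P(n) = (1-ρ)ρⁿ
P(4) = (1-0.5128) × 0.5128^4
P(4) = 0.4872 × 0.06915
P(4) = 0.03369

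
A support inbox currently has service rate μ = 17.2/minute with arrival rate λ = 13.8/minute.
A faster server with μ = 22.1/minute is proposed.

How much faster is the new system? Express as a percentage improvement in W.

System 1: ρ₁ = 13.8/17.2 = 0.8023, W₁ = 1/(17.2-13.8) = 0.29412
System 2: ρ₂ = 13.8/22.1 = 0.6244, W₂ = 1/(22.1-13.8) = 0.12048
Improvement: (W₁-W₂)/W₁ = (0.29412-0.12048)/0.29412 = 59.04%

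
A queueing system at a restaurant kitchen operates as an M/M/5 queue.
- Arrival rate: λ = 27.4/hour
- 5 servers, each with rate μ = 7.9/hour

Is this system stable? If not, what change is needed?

Stability requires ρ = λ/(cμ) < 1
ρ = 27.4/(5 × 7.9) = 27.4/39.50 = 0.6937
Since 0.6937 < 1, the system is STABLE.
The servers are busy 69.37% of the time.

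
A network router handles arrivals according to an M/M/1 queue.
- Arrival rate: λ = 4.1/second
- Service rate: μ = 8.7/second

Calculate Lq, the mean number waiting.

ρ = λ/μ = 4.1/8.7 = 0.4713
For M/M/1: Lq = λ²/(μ(μ-λ))
Lq = 16.81/(8.7 × 4.60)
Lq = 0.4200 packets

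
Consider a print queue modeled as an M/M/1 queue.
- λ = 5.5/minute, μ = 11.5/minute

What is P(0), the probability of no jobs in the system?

ρ = λ/μ = 5.5/11.5 = 0.4783
P(0) = 1 - ρ = 1 - 0.4783 = 0.5217
The server is idle 52.17% of the time.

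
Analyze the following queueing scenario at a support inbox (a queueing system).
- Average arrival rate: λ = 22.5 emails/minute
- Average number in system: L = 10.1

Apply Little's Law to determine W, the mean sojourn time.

Little's Law: L = λW, so W = L/λ
W = 10.1/22.5 = 0.4489 minutes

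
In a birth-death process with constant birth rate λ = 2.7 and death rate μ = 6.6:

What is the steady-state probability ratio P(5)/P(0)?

For constant rates: P(n)/P(0) = (λ/μ)^n
P(5)/P(0) = (2.7/6.6)^5 = 0.4091^5 = 0.01146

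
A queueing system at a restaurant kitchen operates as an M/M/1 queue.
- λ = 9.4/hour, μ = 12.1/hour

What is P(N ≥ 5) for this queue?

ρ = λ/μ = 9.4/12.1 = 0.7769
P(N ≥ n) = ρⁿ
P(N ≥ 5) = 0.7769^5
P(N ≥ 5) = 0.2830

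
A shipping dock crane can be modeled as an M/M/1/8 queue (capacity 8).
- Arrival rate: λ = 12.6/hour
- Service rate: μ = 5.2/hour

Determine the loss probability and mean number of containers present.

ρ = λ/μ = 12.6/5.2 = 2.4231
P₀ = (1-ρ)/(1-ρ^(K+1)) = (1-2.4231)/(1-2.4231^9) = -1.4231/-2878.6655 = 0.0004944
P_K = P₀×ρ^K = 0.00049436 × 2.4231^8 = 0.00049436 × 1188.4220 = 0.5875
Blocking probability P_8 = 0.5875 (58.75%)
L = ρ[1 - (K+1)ρ^K + Kρ^(K+1)] / [(1-ρ)(1-ρ^(K+1))]
L = 2.4231 × (1 - 9×1188.4220 + 8×2879.6655) / ((1 - 2.4231) × (1 - 2879.6655)) = 7.3004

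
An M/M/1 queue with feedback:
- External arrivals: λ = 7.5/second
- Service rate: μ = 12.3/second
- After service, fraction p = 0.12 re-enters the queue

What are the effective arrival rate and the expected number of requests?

Effective arrival rate: λ_eff = λ/(1-p) = 7.5/(1-0.12) = 7.5/0.88 = 8.5227
ρ = λ_eff/μ = 8.5227/12.3 = 0.6929
L = ρ/(1-ρ) = 0.6929/(1-0.6929) = 2.2563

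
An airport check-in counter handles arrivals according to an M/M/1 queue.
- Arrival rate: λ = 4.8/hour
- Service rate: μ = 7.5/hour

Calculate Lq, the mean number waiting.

ρ = λ/μ = 4.8/7.5 = 0.6400
For M/M/1: Lq = λ²/(μ(μ-λ))
Lq = 23.04/(7.5 × 2.70)
Lq = 1.1378 passengers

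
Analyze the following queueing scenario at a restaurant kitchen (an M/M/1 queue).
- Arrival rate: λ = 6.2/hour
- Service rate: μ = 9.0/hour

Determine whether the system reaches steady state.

Stability requires ρ = λ/(cμ) < 1
ρ = 6.2/(1 × 9.0) = 6.2/9.00 = 0.6889
Since 0.6889 < 1, the system is STABLE.
The server is busy 68.89% of the time.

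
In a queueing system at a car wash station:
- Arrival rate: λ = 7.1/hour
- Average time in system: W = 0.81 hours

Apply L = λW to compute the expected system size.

Little's Law: L = λW
L = 7.1 × 0.81 = 5.7510 cars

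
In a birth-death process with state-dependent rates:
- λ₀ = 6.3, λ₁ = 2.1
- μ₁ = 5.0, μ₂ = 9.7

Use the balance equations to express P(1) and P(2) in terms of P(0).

Balance equations:
State 0: λ₀P₀ = μ₁P₁ → P₁ = (λ₀/μ₁)P₀ = (6.3/5.0)P₀ = 1.2600P₀
State 1: P₂ = (λ₀λ₁)/(μ₁μ₂)P₀ = (6.3×2.1)/(5.0×9.7)P₀ = 0.2728P₀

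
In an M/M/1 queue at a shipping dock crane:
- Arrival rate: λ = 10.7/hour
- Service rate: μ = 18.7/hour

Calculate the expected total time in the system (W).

First, compute utilization: ρ = λ/μ = 10.7/18.7 = 0.5722
For M/M/1: W = 1/(μ-λ)
W = 1/(18.7-10.7) = 1/8.00
W = 0.1250 hours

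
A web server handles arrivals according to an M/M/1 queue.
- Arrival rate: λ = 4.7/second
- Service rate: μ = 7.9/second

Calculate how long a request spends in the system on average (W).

First, compute utilization: ρ = λ/μ = 4.7/7.9 = 0.5949
For M/M/1: W = 1/(μ-λ)
W = 1/(7.9-4.7) = 1/3.20
W = 0.3125 seconds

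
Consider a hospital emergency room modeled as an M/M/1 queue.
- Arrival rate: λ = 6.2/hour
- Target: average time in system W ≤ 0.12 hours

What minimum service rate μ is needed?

For M/M/1: W = 1/(μ-λ)
Need W ≤ 0.12, so 1/(μ-λ) ≤ 0.12
μ - λ ≥ 1/0.12 = 8.3333
μ ≥ 6.2 + 8.3333 = 14.5333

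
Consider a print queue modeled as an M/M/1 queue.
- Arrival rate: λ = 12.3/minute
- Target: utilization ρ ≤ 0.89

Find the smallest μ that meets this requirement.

ρ = λ/μ, so μ = λ/ρ
μ ≥ 12.3/0.89 = 13.8202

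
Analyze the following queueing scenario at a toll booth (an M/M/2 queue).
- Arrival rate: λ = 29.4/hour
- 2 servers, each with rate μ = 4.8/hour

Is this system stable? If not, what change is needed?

Stability requires ρ = λ/(cμ) < 1
ρ = 29.4/(2 × 4.8) = 29.4/9.60 = 3.0625
Since 3.0625 ≥ 1, the system is UNSTABLE.
Need c > λ/μ = 29.4/4.8 = 6.12.
Minimum servers needed: c = 7.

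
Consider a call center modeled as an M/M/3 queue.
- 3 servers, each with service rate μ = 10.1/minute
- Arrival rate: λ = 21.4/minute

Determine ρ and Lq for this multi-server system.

Traffic intensity: ρ = λ/(cμ) = 21.4/(3×10.1) = 0.7063
Since ρ = 0.7063 < 1, system is stable.
Offered load a = λ/μ = cρ = 21.4/10.1 = 2.1188
P₀ = [ Σₙ₌₀^2 aⁿ/n! + a^3/(3!(1-ρ)) ]⁻¹
Σ = a^0/0! + a^1/1! + a^2/2! = 1.0000 + 2.1188 + 2.2447 = 5.3635
a^3/(3!(1-ρ)) = 9.5121/(6 × 0.29373) = 5.3973
P₀ = 1/(5.3635 + 5.3973) = 0.09293
Lq = P₀·a^3·ρ / (3!(1-ρ)²) = 0.09293 × 9.5121 × 0.7063 / (6 × 0.08628) = 1.2060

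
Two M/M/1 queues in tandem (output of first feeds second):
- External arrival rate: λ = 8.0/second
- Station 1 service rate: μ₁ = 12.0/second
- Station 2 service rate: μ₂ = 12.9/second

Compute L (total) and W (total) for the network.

By Jackson's theorem, each station behaves as independent M/M/1.
Station 1: ρ₁ = 8.0/12.0 = 0.6667, L₁ = ρ₁/(1-ρ₁) = λ/(μ₁-λ) = 8.0/4.00 = 2.0000
Station 2: ρ₂ = 8.0/12.9 = 0.6202, L₂ = ρ₂/(1-ρ₂) = λ/(μ₂-λ) = 8.0/4.90 = 1.6327
Total: L = L₁ + L₂ = 2.0000 + 1.6327 = 3.6327
W = L/λ = 3.6327/8.0 = 0.4541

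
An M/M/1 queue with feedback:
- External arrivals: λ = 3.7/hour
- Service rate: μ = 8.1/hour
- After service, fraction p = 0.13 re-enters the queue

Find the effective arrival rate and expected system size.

Effective arrival rate: λ_eff = λ/(1-p) = 3.7/(1-0.13) = 3.7/0.87 = 4.2529
ρ = λ_eff/μ = 4.2529/8.1 = 0.52505
L = ρ/(1-ρ) = 0.52505/(1-0.52505) = 1.1055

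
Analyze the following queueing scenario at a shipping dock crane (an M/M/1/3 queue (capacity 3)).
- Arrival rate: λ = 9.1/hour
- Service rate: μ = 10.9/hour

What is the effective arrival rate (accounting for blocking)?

ρ = λ/μ = 9.1/10.9 = 0.83486
P₀ = (1-ρ)/(1-ρ^(K+1)) = (1-0.83486)/(1-0.83486^4) = 0.16514/0.51420 = 0.3212
P_K = P₀×ρ^K = 0.3212 × 0.83486^3 = 0.3212 × 0.5819 = 0.1869
λ_eff = λ(1-P_K) = 9.1 × (1 - 0.18688) = 9.1 × 0.81312 = 7.3994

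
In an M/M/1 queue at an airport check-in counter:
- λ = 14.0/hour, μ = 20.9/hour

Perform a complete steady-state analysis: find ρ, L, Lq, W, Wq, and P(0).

Step 1: ρ = λ/μ = 14.0/20.9 = 0.6699
Step 2: L = λ/(μ-λ) = 14.0/6.90 = 2.0290
Step 3: Lq = λ²/(μ(μ-λ)) = 196.00/(20.9×6.90) = 1.3591
Step 4: W = 1/(μ-λ) = 1/6.90 = 0.14493
Step 5: Wq = λ/(μ(μ-λ)) = 14.0/(20.9×6.90) = 0.09708
Step 6: P(0) = 1-ρ = 0.3301
Verify: L = λW = 14.0×0.14493 = 2.0290 ✔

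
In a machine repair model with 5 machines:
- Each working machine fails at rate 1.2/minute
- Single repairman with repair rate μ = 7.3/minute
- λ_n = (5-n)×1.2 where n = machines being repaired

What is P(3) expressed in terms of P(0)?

P(3)/P(0) = ∏_{i=0}^{3-1} λ_i/μ_{i+1}
= (5-0)×1.2/7.3 × (5-1)×1.2/7.3 × (5-2)×1.2/7.3
= 0.2665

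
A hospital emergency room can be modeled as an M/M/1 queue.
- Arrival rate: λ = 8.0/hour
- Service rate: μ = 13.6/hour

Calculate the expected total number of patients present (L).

ρ = λ/μ = 8.0/13.6 = 0.5882
For M/M/1: L = λ/(μ-λ)
L = 8.0/(13.6-8.0) = 8.0/5.60
L = 1.4286 patients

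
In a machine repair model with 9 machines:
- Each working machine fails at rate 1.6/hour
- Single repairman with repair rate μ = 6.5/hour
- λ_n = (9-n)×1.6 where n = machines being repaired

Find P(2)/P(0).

P(2)/P(0) = ∏_{i=0}^{2-1} λ_i/μ_{i+1}
= (9-0)×1.6/6.5 × (9-1)×1.6/6.5
= 4.3626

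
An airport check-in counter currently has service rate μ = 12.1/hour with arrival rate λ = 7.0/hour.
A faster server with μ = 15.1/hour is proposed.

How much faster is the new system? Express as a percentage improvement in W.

System 1: ρ₁ = 7.0/12.1 = 0.5785, W₁ = 1/(12.1-7.0) = 0.19608
System 2: ρ₂ = 7.0/15.1 = 0.4636, W₂ = 1/(15.1-7.0) = 0.12346
Improvement: (W₁-W₂)/W₁ = (0.19608-0.12346)/0.19608 = 37.04%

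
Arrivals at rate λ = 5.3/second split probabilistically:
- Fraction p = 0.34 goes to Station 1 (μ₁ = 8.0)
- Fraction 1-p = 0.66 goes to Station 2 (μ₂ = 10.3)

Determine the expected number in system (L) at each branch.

Effective rates: λ₁ = 5.3×0.34 = 1.802, λ₂ = 5.3×0.66 = 3.498
Station 1: ρ₁ = 1.802/8.0 = 0.22525, L₁ = ρ₁/(1-ρ₁) = 0.22525/(1-0.22525) = 0.2907
Station 2: ρ₂ = 3.498/10.3 = 0.33961, L₂ = ρ₂/(1-ρ₂) = 0.33961/(1-0.33961) = 0.5143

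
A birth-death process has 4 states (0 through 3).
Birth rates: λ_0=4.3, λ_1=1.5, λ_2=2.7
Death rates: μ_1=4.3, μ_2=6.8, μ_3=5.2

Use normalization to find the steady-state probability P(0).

Ratios P(n)/P(0) = (λ₀···λₙ₋₁)/(μ₁···μₙ):
P(1)/P(0) = (4.3)/(4.3) = 1.0000
P(2)/P(0) = (4.3×1.5)/(4.3×6.8) = 0.2206
P(3)/P(0) = (4.3×1.5×2.7)/(4.3×6.8×5.2) = 0.1145

Normalization: ∑ P(n) = 1
P(0) × (1.0000 + 1.0000 + 0.2206 + 0.1145) = 1
P(0) × 2.3351 = 1
P(0) = 1/2.3351 = 0.4282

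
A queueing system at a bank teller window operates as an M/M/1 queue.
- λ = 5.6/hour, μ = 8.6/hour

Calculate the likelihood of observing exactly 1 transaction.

ρ = λ/μ = 5.6/8.6 = 0.6512
P(n) = (1-ρ)ρⁿ
P(1) = (1-0.6512) × 0.6512^1
P(1) = 0.3488 × 0.6512
P(1) = 0.2271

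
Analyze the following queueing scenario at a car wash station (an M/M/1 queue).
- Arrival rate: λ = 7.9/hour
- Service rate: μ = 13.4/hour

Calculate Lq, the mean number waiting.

ρ = λ/μ = 7.9/13.4 = 0.5896
For M/M/1: Lq = λ²/(μ(μ-λ))
Lq = 62.41/(13.4 × 5.50)
Lq = 0.8468 cars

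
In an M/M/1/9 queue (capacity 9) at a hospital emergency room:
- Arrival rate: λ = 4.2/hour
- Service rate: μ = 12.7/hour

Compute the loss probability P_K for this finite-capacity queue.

ρ = λ/μ = 4.2/12.7 = 0.33071
P₀ = (1-ρ)/(1-ρ^(K+1)) = (1-0.33071)/(1-0.33071^10) = 0.6693/1.0000 = 0.6693
P_K = P₀×ρ^K = 0.6693 × 0.33071^9 = 0.6693 × 0.00004732 = 0.00003167
Blocking probability = 0.003167%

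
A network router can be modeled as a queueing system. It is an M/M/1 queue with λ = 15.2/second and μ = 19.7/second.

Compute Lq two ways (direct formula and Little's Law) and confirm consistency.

Method 1 (direct): Lq = λ²/(μ(μ-λ)) = 231.04/(19.7 × 4.50) = 2.6062

Method 2 (Little's Law):
W = 1/(μ-λ) = 1/4.50 = 0.22222
Wq = W - 1/μ = 0.22222 - 0.050761 = 0.17146
Lq = λWq = 15.2 × 0.17146 = 2.6062 ✔ (matches Method 1)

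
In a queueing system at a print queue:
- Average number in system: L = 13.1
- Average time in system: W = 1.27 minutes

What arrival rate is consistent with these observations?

Little's Law: L = λW, so λ = L/W
λ = 13.1/1.27 = 10.3150 jobs/minute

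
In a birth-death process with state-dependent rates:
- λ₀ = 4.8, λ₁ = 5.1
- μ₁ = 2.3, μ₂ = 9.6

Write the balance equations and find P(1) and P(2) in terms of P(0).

Balance equations:
State 0: λ₀P₀ = μ₁P₁ → P₁ = (λ₀/μ₁)P₀ = (4.8/2.3)P₀ = 2.0870P₀
State 1: P₂ = (λ₀λ₁)/(μ₁μ₂)P₀ = (4.8×5.1)/(2.3×9.6)P₀ = 1.1087P₀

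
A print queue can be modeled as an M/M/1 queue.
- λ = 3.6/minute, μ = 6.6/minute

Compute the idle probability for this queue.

ρ = λ/μ = 3.6/6.6 = 0.5455
P(0) = 1 - ρ = 1 - 0.5455 = 0.4545
The server is idle 45.45% of the time.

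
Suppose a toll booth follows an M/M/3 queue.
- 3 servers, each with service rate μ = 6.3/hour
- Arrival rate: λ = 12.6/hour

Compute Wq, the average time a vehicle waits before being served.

Traffic intensity: ρ = λ/(cμ) = 12.6/(3×6.3) = 0.6667
Since ρ = 0.6667 < 1, system is stable.
Offered load a = λ/μ = cρ = 12.6/6.3 = 2.0000
P₀ = [ Σₙ₌₀^2 aⁿ/n! + a^3/(3!(1-ρ)) ]⁻¹
Σ = a^0/0! + a^1/1! + a^2/2! = 1.0000 + 2.0000 + 2.0000 = 5.0000
a^3/(3!(1-ρ)) = 8.0000/(6 × 0.33333) = 4.0000
P₀ = 1/(5.0000 + 4.0000) = 0.1111
Lq = P₀·a^3·ρ / (3!(1-ρ)²) = 0.1111 × 8.0000 × 0.6667 / (6 × 0.1111) = 0.8889
Wq = Lq/λ = 0.8889/12.6 = 0.07055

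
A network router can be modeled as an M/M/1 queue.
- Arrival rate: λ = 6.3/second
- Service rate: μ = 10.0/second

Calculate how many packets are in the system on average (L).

ρ = λ/μ = 6.3/10.0 = 0.6300
For M/M/1: L = λ/(μ-λ)
L = 6.3/(10.0-6.3) = 6.3/3.70
L = 1.7027 packets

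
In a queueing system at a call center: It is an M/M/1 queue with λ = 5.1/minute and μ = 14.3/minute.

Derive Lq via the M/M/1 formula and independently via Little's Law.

Method 1 (direct): Lq = λ²/(μ(μ-λ)) = 26.01/(14.3 × 9.20) = 0.1977

Method 2 (Little's Law):
W = 1/(μ-λ) = 1/9.20 = 0.1087
Wq = W - 1/μ = 0.1087 - 0.06993 = 0.03877
Lq = λWq = 5.1 × 0.03877 = 0.1977 ✔ (matches Method 1)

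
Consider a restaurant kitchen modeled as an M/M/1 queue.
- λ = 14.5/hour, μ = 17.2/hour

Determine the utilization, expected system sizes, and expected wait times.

Step 1: ρ = λ/μ = 14.5/17.2 = 0.8430
Step 2: L = λ/(μ-λ) = 14.5/2.70 = 5.3704
Step 3: Lq = λ²/(μ(μ-λ)) = 210.25/(17.2×2.70) = 4.5273
Step 4: W = 1/(μ-λ) = 1/2.70 = 0.37037
Step 5: Wq = λ/(μ(μ-λ)) = 14.5/(17.2×2.70) = 0.3122
Step 6: P(0) = 1-ρ = 0.1570
Verify: L = λW = 14.5×0.37037 = 5.3704 ✔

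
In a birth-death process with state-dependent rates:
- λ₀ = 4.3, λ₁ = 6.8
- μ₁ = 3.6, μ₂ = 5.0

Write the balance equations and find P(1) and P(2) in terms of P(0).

Balance equations:
State 0: λ₀P₀ = μ₁P₁ → P₁ = (λ₀/μ₁)P₀ = (4.3/3.6)P₀ = 1.1944P₀
State 1: P₂ = (λ₀λ₁)/(μ₁μ₂)P₀ = (4.3×6.8)/(3.6×5.0)P₀ = 1.6244P₀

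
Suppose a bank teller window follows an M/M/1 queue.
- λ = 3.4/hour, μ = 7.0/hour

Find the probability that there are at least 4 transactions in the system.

ρ = λ/μ = 3.4/7.0 = 0.48571
P(N ≥ n) = ρⁿ
P(N ≥ 4) = 0.48571^4
P(N ≥ 4) = 0.05566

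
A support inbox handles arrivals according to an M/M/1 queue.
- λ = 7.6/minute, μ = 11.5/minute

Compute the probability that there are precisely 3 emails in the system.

ρ = λ/μ = 7.6/11.5 = 0.66087
P(n) = (1-ρ)ρⁿ
P(3) = (1-0.66087) × 0.66087^3
P(3) = 0.33913 × 0.28863
P(3) = 0.09788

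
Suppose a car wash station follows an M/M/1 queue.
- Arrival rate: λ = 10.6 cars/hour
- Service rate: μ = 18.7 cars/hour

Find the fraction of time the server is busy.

Server utilization: ρ = λ/μ
ρ = 10.6/18.7 = 0.5668
The server is busy 56.68% of the time.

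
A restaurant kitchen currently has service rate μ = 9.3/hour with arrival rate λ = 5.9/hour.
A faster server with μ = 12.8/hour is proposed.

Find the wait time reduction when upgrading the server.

System 1: ρ₁ = 5.9/9.3 = 0.6344, W₁ = 1/(9.3-5.9) = 0.29412
System 2: ρ₂ = 5.9/12.8 = 0.4609, W₂ = 1/(12.8-5.9) = 0.14493
Improvement: (W₁-W₂)/W₁ = (0.29412-0.14493)/0.29412 = 50.72%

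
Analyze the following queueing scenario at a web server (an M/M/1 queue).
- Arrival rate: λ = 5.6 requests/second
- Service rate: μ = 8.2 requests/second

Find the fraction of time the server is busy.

Server utilization: ρ = λ/μ
ρ = 5.6/8.2 = 0.6829
The server is busy 68.29% of the time.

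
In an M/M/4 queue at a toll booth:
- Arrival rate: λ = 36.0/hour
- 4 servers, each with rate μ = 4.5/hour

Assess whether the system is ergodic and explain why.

Stability requires ρ = λ/(cμ) < 1
ρ = 36.0/(4 × 4.5) = 36.0/18.00 = 2.0000
Since 2.0000 ≥ 1, the system is UNSTABLE.
Need c > λ/μ = 36.0/4.5 = 8.00.
Minimum servers needed: c = 9.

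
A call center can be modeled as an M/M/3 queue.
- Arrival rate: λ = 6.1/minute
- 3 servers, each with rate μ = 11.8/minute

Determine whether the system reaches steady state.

Stability requires ρ = λ/(cμ) < 1
ρ = 6.1/(3 × 11.8) = 6.1/35.40 = 0.1723
Since 0.1723 < 1, the system is STABLE.
The servers are busy 17.23% of the time.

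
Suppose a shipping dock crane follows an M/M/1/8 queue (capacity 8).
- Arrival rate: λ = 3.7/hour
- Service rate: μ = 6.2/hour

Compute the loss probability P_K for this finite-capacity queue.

ρ = λ/μ = 3.7/6.2 = 0.596774
P₀ = (1-ρ)/(1-ρ^(K+1)) = (1-0.596774)/(1-0.596774^9) = 0.4032/0.9904 = 0.4071
P_K = P₀×ρ^K = 0.4071 × 0.596774^8 = 0.4071 × 0.01609 = 0.006550
Blocking probability = 0.65%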